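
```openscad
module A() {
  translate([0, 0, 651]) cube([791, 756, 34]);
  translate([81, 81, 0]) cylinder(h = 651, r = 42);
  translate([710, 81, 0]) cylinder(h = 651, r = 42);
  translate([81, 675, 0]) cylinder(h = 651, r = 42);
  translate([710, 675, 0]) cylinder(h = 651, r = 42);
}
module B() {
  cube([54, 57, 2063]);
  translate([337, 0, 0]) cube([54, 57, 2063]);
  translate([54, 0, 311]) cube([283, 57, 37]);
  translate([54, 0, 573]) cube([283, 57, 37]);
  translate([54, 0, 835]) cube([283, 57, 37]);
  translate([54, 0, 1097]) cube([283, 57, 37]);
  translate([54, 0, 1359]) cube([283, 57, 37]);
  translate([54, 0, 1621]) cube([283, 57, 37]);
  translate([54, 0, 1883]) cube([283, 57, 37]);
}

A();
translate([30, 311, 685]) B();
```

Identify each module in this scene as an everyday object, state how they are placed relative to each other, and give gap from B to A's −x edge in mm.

The ladder's min-x is at 30; the table's min-x is 0; gap = 30 mm.

A is a table. B is a ladder. The ladder is on top of the table. The gap from the ladder to the table's −x edge is 30 mm.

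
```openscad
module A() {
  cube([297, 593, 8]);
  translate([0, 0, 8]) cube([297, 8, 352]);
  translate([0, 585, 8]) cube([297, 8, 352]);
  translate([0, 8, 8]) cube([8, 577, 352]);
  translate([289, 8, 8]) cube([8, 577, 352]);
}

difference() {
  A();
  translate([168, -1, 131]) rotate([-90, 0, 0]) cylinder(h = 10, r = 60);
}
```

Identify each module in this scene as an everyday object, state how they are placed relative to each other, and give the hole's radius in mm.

The subtracted cylinder has r = 60 mm.

A is an open box. The open box has a circular hole through its front wall. The hole's radius is 60 mm.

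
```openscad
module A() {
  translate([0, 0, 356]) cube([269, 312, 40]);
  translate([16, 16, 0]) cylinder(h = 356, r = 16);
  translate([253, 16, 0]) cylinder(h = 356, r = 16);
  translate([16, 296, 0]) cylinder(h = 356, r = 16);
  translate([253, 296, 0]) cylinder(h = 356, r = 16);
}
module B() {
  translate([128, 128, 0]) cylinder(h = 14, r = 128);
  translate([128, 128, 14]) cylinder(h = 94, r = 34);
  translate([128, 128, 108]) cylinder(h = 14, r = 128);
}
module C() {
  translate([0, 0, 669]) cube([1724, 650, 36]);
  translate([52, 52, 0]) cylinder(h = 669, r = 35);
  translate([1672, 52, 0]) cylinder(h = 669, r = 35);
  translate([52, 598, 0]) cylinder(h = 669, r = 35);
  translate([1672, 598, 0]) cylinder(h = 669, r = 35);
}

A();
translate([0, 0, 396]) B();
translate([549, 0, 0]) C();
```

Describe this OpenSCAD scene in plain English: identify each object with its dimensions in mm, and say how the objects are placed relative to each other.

A is a four-legged stool. The seat is a 269×312×40 mm slab whose top surface is at z = 396 mm; four round legs, each 32 mm in diameter, run from the floor (z = 0) to the underside of the seat, each leg's axis is inset half a diameter from the nearest pair of seat edges (so the leg's bounding box is flush with the corner).

B is a spool: two coaxial disc flanges of radius 128 mm and thickness 14 mm, joined by a core cylinder of radius 34 mm and height 94 mm. The lower flange rests on z = 0 and the three cylinders share a vertical axis.

C is a table: top 1724 mm (x) × 650 mm (y), 36 mm thick, upper face at z = 705 mm, on four round legs of 70 mm diameter, each leg's bounding box inset 17 mm from the nearest pair of top edges, running from z = 0 to the bottom of the top.

The spool is on top of the stool. The table is on the floor beside the stool on its +x side.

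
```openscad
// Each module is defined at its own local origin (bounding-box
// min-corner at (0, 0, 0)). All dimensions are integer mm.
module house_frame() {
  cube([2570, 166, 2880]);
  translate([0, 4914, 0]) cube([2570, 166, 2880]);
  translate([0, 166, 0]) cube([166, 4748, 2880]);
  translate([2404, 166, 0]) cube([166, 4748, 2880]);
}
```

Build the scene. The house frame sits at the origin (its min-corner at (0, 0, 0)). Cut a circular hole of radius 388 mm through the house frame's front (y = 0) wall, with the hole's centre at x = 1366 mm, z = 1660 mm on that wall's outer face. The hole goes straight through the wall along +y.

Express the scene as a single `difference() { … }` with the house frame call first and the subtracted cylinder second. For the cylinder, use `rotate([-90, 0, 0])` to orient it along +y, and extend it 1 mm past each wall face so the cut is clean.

difference() {
  house_frame();
  translate([1366, -1, 1660]) rotate([-90, 0, 0]) cylinder(h = 168, r = 388);
}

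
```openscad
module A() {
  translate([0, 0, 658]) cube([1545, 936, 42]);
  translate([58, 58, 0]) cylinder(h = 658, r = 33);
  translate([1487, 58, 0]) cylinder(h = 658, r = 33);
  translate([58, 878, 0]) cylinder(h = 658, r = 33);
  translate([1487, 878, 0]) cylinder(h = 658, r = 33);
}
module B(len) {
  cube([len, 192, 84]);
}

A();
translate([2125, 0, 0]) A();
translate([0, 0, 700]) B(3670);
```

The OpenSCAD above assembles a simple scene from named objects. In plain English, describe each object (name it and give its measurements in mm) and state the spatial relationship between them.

A is a table with a 1545×936 mm rectangular top, 42 mm thick, top surface at z = 700 mm, supported by four round legs of 66 mm diameter, each leg's bounding box inset 25 mm from the nearest pair of top edges, running from the floor.

B is a rectangular beam 3670 mm long (x), 192 mm deep (y), 84 mm thick (z).

The beam spans the tops of two tables placed 580 mm apart, resting at z = 700 mm.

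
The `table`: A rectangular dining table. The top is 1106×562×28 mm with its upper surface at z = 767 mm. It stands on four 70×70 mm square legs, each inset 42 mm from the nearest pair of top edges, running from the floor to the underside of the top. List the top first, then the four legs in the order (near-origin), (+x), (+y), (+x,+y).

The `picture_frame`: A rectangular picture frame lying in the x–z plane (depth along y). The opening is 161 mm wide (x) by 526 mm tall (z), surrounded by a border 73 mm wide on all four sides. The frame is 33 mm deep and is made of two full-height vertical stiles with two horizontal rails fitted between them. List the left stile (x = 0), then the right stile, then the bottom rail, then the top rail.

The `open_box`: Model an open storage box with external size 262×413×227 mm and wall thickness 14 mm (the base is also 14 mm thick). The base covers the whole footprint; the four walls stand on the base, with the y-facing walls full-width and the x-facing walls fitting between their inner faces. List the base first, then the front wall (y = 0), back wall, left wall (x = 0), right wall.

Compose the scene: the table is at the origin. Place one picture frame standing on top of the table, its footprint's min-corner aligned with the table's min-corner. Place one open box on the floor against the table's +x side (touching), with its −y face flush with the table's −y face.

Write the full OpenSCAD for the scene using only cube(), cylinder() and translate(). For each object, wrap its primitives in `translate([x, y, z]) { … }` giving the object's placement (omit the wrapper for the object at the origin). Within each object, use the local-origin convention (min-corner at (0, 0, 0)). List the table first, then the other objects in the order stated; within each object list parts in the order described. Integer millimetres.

translate([0, 0, 739]) cube([1106, 562, 28]);
translate([42, 42, 0]) cube([70, 70, 739]);
translate([994, 42, 0]) cube([70, 70, 739]);
translate([42, 450, 0]) cube([70, 70, 739]);
translate([994, 450, 0]) cube([70, 70, 739]);
translate([0, 0, 767]) {
  cube([73, 33, 672]);
  translate([234, 0, 0]) cube([73, 33, 672]);
  translate([73, 0, 0]) cube([161, 33, 73]);
  translate([73, 0, 599]) cube([161, 33, 73]);
}
translate([1106, 0, 0]) {
  cube([262, 413, 14]);
  translate([0, 0, 14]) cube([262, 14, 213]);
  translate([0, 399, 14]) cube([262, 14, 213]);
  translate([0, 14, 14]) cube([14, 385, 213]);
  translate([248, 14, 14]) cube([14, 385, 213]);
}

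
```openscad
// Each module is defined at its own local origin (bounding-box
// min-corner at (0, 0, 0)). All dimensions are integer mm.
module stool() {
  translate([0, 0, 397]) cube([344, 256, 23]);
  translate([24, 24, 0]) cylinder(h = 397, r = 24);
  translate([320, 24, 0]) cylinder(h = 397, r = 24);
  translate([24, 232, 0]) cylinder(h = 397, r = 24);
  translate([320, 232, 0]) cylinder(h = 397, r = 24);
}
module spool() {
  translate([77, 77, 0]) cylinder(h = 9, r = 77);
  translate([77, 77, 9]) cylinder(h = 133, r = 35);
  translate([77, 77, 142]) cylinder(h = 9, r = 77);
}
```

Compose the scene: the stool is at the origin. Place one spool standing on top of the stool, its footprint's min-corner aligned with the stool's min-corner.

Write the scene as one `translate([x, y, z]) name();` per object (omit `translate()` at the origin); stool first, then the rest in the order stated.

stool();
translate([0, 0, 420]) spool();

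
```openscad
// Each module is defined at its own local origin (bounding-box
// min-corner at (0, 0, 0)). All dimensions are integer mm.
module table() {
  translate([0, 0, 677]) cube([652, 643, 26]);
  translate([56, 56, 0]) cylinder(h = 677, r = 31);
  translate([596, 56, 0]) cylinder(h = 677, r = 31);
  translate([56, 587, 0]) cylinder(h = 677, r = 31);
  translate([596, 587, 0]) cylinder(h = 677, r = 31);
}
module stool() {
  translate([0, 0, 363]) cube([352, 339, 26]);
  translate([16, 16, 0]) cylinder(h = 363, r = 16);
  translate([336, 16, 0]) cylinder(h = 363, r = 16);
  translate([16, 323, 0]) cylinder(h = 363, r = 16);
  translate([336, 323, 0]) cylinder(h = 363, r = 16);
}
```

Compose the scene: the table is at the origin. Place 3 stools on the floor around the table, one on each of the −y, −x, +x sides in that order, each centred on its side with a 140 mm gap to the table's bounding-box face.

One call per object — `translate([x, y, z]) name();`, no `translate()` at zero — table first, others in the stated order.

table();
translate([150, -479, 0]) stool();
translate([-492, 152, 0]) stool();
translate([792, 152, 0]) stool();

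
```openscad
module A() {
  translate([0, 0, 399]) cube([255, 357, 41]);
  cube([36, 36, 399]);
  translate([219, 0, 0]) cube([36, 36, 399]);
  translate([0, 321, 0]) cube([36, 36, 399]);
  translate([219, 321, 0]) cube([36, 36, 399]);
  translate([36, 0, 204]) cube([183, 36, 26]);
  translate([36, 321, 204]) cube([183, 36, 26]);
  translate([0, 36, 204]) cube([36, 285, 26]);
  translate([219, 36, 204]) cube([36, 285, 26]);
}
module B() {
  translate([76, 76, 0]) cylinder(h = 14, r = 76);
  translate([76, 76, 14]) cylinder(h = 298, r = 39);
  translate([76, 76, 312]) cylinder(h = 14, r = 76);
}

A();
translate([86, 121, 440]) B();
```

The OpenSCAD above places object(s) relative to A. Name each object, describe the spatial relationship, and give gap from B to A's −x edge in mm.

A is a stool. B is a spool. The spool is on top of the stool. The gap from the spool to the stool's −x edge is 86 mm.

The spool's min-x is at 86; the stool's min-x is 0; gap = 86 mm.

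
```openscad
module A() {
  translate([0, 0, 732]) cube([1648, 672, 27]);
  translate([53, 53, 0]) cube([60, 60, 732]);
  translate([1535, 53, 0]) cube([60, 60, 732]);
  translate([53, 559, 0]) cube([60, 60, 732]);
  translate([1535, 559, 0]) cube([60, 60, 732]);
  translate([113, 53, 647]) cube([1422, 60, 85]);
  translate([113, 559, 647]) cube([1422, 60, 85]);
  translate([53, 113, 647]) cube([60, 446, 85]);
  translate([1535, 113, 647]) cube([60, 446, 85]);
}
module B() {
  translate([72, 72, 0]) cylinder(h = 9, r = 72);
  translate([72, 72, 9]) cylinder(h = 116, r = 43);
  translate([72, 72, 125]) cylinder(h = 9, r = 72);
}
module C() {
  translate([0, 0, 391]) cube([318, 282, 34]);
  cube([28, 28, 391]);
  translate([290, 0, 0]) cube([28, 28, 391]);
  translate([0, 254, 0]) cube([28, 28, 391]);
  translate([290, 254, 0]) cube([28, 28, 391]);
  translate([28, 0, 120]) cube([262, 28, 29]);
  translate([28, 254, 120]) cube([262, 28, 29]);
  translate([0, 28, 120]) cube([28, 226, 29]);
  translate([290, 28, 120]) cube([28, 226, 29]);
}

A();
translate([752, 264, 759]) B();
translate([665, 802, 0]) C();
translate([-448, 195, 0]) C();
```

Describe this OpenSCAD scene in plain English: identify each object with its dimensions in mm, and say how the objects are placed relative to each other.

A is a table: top 1648 mm (x) × 672 mm (y), 27 mm thick, upper face at z = 759 mm, on four 60×60 mm square legs, each inset 53 mm from the nearest pair of top edges, running from z = 0 to the bottom of the top. Four apron rails, 60 mm thick and 85 mm tall, run between adjacent legs with their top edges flush with the underside of the top and their outer faces flush with the legs' outer faces.

B is a spool: two coaxial disc flanges of radius 72 mm and thickness 9 mm, joined by a core cylinder of radius 43 mm and height 116 mm. The lower flange rests on z = 0 and the three cylinders share a vertical axis.

C is a simple wooden stool: a rectangular seat 318 mm (x) by 282 mm (y), 34 mm thick, top face at z = 425 mm, on four square legs, each 28×28 mm in cross-section. The legs rest on z = 0, each flush with a corner of the seat. Four stretchers, 28 mm wide and 29 mm tall, connect adjacent legs with their undersides at z = 120 mm, each running between the inner faces of the legs it joins and aligned with the legs' outer faces on the other axis.

The spool is on top of the table, centred. Two stools sit around the table at the +y, −x sides.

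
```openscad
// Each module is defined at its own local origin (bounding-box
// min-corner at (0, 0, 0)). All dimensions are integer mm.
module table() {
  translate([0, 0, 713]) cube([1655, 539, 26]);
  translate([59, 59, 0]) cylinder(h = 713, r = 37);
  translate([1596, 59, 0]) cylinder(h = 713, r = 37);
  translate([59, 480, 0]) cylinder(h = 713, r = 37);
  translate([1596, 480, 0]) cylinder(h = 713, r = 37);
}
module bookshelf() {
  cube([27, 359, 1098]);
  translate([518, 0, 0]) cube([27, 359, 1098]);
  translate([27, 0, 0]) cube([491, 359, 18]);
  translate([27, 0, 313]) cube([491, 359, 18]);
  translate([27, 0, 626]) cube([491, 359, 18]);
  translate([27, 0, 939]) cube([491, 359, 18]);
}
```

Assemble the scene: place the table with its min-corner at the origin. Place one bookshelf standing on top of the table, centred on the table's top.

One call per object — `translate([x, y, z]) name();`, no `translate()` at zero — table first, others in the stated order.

table();
translate([555, 90, 739]) bookshelf();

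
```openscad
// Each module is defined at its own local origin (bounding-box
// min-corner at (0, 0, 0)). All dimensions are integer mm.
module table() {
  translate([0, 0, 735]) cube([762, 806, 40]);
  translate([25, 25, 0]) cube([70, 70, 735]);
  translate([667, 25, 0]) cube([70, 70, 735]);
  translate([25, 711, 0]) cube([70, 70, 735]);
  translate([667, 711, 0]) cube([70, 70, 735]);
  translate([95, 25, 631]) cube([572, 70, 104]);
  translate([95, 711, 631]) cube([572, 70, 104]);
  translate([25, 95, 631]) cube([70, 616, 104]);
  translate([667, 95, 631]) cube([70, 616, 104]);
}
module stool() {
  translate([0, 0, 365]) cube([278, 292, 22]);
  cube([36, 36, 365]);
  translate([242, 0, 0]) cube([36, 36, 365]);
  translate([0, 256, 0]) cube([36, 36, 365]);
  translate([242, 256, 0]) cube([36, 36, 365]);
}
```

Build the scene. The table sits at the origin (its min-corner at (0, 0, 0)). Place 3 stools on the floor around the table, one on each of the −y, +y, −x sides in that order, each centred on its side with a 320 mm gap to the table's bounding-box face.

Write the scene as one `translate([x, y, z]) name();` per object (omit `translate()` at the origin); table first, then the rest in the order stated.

table();
translate([242, -612, 0]) stool();
translate([242, 1126, 0]) stool();
translate([-598, 257, 0]) stool();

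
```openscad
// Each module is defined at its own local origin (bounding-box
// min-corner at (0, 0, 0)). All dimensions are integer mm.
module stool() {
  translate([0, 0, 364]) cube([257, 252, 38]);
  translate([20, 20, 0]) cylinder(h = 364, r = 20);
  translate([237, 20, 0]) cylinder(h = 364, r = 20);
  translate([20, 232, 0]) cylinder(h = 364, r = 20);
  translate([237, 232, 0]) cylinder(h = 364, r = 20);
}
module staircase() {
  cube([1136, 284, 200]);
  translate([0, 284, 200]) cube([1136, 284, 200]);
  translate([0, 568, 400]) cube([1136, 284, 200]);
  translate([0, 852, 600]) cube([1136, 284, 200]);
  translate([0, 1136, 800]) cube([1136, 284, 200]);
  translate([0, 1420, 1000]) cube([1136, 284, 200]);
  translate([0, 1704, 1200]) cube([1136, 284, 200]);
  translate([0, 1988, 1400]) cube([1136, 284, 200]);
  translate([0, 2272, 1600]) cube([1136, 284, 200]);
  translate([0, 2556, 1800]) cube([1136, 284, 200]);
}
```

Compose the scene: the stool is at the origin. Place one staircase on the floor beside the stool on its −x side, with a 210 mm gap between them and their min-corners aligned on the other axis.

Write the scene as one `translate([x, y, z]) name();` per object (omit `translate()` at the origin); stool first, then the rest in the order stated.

stool();
translate([-1346, 0, 0]) staircase();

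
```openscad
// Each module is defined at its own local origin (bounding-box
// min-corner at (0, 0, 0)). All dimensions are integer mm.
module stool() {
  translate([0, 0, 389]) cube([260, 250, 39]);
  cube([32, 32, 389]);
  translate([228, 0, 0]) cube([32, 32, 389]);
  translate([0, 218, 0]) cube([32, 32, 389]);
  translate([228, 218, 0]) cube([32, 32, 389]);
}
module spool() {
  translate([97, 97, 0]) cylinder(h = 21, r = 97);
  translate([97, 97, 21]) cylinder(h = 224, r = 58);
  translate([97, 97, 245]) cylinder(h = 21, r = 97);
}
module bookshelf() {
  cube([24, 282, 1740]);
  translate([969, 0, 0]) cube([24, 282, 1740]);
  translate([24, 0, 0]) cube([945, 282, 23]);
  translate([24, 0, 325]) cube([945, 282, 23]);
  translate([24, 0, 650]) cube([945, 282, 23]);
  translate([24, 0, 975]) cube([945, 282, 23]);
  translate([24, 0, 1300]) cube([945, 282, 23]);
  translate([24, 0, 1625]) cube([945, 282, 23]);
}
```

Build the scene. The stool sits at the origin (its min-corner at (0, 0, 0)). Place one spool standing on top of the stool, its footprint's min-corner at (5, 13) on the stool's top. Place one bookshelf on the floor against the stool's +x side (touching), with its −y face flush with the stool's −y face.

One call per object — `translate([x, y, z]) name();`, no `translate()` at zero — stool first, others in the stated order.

stool();
translate([5, 13, 428]) spool();
translate([260, 0, 0]) bookshelf();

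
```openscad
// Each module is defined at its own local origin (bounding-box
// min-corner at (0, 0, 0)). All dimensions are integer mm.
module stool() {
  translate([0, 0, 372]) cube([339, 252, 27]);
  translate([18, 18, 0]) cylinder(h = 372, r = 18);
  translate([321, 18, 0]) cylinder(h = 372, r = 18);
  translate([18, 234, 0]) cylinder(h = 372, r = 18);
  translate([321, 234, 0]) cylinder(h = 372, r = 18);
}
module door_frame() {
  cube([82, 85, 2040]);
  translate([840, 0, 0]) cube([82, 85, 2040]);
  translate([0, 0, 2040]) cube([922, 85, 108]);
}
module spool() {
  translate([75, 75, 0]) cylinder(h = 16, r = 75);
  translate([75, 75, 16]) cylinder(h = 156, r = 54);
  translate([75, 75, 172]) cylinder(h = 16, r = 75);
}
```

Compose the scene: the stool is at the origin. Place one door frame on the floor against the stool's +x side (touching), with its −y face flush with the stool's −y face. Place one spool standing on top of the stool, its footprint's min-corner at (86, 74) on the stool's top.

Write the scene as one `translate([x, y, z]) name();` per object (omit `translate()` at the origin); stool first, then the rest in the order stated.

stool();
translate([339, 0, 0]) door_frame();
translate([86, 74, 399]) spool();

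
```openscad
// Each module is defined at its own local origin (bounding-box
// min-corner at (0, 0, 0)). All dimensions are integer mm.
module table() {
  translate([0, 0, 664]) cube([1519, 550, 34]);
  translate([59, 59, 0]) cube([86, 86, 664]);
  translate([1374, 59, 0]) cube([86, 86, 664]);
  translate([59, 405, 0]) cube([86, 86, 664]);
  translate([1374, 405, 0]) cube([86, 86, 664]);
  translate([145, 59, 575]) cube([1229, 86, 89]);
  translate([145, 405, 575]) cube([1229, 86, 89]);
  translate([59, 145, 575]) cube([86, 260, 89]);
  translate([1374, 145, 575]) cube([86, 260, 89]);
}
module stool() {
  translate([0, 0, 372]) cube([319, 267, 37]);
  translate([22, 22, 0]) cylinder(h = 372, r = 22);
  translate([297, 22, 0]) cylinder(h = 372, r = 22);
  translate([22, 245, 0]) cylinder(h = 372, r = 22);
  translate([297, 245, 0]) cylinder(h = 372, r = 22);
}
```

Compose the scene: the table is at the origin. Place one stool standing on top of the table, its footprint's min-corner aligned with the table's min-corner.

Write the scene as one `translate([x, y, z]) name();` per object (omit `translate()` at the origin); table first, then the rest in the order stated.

table();
translate([0, 0, 698]) stool();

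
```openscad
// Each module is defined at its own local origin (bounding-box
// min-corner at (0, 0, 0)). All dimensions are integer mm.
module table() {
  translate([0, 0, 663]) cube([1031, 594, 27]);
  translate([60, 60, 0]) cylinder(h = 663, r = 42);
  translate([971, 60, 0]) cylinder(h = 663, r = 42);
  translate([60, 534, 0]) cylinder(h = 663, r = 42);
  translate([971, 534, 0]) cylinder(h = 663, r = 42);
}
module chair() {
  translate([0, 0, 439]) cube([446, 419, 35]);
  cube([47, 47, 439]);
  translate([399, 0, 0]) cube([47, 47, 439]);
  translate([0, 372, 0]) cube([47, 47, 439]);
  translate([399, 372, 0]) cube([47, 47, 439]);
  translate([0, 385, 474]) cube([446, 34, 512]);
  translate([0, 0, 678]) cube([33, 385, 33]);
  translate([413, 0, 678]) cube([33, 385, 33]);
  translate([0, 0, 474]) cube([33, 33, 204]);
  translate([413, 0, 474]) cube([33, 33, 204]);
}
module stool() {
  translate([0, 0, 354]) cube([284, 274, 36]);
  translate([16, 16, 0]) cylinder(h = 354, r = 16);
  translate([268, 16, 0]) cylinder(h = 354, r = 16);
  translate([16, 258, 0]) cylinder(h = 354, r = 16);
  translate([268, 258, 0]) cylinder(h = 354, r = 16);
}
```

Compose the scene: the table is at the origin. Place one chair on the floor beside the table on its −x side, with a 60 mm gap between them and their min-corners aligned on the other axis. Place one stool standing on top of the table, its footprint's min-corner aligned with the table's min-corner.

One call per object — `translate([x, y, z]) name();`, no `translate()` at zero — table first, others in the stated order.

table();
translate([-506, 0, 0]) chair();
translate([0, 0, 690]) stool();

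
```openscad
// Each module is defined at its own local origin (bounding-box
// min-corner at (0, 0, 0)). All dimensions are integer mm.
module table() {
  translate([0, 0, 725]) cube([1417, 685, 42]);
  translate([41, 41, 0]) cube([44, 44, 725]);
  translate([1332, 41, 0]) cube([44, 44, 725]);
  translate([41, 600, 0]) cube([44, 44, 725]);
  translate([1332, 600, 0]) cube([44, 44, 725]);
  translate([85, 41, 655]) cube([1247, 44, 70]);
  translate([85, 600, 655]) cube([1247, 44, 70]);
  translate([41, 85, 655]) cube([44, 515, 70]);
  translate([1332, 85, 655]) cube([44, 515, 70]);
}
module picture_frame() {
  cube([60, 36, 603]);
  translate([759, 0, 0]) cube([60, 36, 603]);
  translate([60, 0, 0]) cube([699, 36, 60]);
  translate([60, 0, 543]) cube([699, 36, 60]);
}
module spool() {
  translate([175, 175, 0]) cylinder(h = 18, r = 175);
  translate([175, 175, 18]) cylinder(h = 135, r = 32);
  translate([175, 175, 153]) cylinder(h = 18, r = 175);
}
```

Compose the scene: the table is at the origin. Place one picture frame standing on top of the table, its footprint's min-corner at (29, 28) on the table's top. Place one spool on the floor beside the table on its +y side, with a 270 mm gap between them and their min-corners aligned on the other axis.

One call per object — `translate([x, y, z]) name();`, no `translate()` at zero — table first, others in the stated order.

table();
translate([29, 28, 767]) picture_frame();
translate([0, 955, 0]) spool();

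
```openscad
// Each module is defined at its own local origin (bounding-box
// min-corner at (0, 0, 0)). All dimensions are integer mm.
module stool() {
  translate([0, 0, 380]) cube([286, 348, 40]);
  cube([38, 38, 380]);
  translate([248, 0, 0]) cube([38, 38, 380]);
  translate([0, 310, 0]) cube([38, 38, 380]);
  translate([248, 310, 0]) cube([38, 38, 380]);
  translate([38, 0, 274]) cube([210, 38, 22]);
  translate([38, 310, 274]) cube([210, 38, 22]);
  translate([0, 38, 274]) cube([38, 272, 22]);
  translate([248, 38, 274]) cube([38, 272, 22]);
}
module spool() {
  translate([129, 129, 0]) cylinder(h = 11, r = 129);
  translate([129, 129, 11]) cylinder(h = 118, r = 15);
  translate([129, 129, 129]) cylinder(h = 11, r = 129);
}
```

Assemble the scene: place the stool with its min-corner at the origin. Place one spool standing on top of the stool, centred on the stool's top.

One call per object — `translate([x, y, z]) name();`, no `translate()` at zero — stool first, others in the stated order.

stool();
translate([14, 45, 420]) spool();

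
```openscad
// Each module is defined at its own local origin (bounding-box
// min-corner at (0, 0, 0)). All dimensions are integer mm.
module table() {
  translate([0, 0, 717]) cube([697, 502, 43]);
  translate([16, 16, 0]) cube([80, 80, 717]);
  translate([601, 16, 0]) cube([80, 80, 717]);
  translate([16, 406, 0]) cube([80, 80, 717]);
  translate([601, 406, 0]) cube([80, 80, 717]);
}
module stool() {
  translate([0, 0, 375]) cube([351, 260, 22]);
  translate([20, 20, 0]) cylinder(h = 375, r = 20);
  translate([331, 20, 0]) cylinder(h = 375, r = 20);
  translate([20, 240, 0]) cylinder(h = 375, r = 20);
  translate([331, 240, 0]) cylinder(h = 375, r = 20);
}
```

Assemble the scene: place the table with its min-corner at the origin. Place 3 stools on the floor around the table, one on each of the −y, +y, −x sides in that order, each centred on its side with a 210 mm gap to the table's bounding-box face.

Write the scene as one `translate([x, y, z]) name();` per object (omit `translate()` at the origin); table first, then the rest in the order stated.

table();
translate([173, -470, 0]) stool();
translate([173, 712, 0]) stool();
translate([-561, 121, 0]) stool();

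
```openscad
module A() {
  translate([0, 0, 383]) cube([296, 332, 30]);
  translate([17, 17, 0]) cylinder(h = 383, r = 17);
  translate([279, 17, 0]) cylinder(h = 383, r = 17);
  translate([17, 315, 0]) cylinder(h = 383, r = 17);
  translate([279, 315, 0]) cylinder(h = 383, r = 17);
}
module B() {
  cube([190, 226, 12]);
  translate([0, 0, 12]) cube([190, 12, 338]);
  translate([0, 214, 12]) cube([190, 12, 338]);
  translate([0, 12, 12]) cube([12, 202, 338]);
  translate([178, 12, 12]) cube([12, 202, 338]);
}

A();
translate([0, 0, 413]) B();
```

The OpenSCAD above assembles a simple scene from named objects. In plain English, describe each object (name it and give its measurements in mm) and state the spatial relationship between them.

A is a four-legged stool. The seat is a 296×332×30 mm slab whose top surface is at z = 413 mm; four round legs, each 34 mm in diameter, run from the floor (z = 0) to the underside of the seat, each leg's axis is inset half a diameter from the nearest pair of seat edges (so the leg's bounding box is flush with the corner).

B is an open-topped rectangular box: outside dimensions 190×226×350 mm, with a uniform wall and base thickness of 12 mm. The base is a full 190×226 slab on the floor; four walls sit on top of the base. The front and back walls (the −y and +y sides) span the full width; the two side walls fit between them.

The open box is on top of the stool.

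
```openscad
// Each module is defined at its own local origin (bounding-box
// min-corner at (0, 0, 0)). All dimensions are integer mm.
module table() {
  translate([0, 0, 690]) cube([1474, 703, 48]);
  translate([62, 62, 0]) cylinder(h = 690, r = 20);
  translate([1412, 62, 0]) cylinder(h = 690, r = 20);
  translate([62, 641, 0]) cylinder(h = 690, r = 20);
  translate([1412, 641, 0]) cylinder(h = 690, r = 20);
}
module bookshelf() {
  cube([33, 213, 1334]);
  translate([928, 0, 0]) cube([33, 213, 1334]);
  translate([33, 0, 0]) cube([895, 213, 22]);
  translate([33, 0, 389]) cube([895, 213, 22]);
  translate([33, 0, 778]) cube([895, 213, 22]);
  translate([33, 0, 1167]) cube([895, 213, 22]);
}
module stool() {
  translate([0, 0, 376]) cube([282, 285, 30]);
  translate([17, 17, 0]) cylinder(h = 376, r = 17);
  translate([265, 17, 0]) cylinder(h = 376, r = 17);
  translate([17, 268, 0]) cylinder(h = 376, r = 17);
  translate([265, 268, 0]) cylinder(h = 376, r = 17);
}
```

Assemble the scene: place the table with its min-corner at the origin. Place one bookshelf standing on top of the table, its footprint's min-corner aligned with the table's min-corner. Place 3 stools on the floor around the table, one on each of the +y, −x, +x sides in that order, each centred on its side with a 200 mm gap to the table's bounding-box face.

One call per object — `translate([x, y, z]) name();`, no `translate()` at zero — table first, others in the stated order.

table();
translate([0, 0, 738]) bookshelf();
translate([596, 903, 0]) stool();
translate([-482, 209, 0]) stool();
translate([1674, 209, 0]) stool();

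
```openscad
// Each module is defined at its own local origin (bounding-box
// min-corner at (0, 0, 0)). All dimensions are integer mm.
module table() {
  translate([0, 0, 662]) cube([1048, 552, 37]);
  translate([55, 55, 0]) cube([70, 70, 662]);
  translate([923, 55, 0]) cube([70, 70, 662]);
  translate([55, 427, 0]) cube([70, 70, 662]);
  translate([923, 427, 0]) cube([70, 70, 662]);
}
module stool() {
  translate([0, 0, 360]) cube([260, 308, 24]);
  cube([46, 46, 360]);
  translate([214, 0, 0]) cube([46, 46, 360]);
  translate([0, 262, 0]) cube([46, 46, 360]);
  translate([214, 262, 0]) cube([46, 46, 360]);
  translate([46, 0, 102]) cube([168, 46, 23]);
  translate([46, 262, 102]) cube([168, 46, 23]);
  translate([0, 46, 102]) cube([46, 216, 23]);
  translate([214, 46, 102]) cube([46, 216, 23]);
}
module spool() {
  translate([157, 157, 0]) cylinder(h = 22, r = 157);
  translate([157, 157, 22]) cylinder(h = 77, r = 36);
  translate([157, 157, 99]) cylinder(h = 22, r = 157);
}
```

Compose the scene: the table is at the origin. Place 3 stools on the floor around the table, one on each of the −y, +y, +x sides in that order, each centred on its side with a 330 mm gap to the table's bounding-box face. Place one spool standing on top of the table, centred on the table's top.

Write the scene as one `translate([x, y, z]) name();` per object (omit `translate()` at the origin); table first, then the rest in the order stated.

table();
translate([394, -638, 0]) stool();
translate([394, 882, 0]) stool();
translate([1378, 122, 0]) stool();
translate([367, 119, 699]) spool();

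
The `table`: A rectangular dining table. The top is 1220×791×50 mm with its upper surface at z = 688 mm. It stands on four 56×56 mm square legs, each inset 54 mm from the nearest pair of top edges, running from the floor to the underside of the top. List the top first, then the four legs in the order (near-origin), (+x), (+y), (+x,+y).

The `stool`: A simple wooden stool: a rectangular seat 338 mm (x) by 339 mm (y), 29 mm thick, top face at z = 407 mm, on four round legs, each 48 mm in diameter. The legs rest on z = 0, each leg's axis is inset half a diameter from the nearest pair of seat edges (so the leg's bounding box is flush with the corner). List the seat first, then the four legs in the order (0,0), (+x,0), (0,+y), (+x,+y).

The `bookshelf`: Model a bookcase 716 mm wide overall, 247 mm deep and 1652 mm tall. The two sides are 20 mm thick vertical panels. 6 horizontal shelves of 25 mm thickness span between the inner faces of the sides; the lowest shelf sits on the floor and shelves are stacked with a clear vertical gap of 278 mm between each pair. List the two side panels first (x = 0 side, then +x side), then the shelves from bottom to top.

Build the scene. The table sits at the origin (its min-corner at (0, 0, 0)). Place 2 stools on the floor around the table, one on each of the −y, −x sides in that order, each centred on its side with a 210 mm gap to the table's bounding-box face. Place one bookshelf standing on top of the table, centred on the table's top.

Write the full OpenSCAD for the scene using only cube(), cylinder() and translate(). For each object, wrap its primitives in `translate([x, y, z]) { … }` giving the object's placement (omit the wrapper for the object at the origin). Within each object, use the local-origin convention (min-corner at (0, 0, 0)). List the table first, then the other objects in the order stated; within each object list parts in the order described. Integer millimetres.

translate([0, 0, 638]) cube([1220, 791, 50]);
translate([54, 54, 0]) cube([56, 56, 638]);
translate([1110, 54, 0]) cube([56, 56, 638]);
translate([54, 681, 0]) cube([56, 56, 638]);
translate([1110, 681, 0]) cube([56, 56, 638]);
translate([441, -549, 0]) {
  translate([0, 0, 378]) cube([338, 339, 29]);
  translate([24, 24, 0]) cylinder(h = 378, r = 24);
  translate([314, 24, 0]) cylinder(h = 378, r = 24);
  translate([24, 315, 0]) cylinder(h = 378, r = 24);
  translate([314, 315, 0]) cylinder(h = 378, r = 24);
}
translate([-548, 226, 0]) {
  translate([0, 0, 378]) cube([338, 339, 29]);
  translate([24, 24, 0]) cylinder(h = 378, r = 24);
  translate([314, 24, 0]) cylinder(h = 378, r = 24);
  translate([24, 315, 0]) cylinder(h = 378, r = 24);
  translate([314, 315, 0]) cylinder(h = 378, r = 24);
}
translate([252, 272, 688]) {
  cube([20, 247, 1652]);
  translate([696, 0, 0]) cube([20, 247, 1652]);
  translate([20, 0, 0]) cube([676, 247, 25]);
  translate([20, 0, 303]) cube([676, 247, 25]);
  translate([20, 0, 606]) cube([676, 247, 25]);
  translate([20, 0, 909]) cube([676, 247, 25]);
  translate([20, 0, 1212]) cube([676, 247, 25]);
  translate([20, 0, 1515]) cube([676, 247, 25]);
}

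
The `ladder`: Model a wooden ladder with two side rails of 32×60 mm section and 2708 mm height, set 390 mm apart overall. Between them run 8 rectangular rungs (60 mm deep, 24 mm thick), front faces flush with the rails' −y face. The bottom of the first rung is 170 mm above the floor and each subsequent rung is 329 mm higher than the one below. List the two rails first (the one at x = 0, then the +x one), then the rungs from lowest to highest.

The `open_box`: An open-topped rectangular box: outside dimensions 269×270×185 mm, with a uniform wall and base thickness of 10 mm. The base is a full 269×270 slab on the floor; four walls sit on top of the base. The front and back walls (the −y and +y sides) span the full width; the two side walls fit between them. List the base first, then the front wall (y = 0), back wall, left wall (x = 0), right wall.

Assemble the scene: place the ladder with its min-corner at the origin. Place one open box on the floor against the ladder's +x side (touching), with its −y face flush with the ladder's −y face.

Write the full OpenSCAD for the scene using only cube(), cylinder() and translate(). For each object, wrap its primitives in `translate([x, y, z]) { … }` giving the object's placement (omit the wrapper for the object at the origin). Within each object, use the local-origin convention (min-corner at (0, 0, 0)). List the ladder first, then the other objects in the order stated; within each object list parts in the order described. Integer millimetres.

cube([32, 60, 2708]);
translate([358, 0, 0]) cube([32, 60, 2708]);
translate([32, 0, 170]) cube([326, 60, 24]);
translate([32, 0, 499]) cube([326, 60, 24]);
translate([32, 0, 828]) cube([326, 60, 24]);
translate([32, 0, 1157]) cube([326, 60, 24]);
translate([32, 0, 1486]) cube([326, 60, 24]);
translate([32, 0, 1815]) cube([326, 60, 24]);
translate([32, 0, 2144]) cube([326, 60, 24]);
translate([32, 0, 2473]) cube([326, 60, 24]);
translate([390, 0, 0]) {
  cube([269, 270, 10]);
  translate([0, 0, 10]) cube([269, 10, 175]);
  translate([0, 260, 10]) cube([269, 10, 175]);
  translate([0, 10, 10]) cube([10, 250, 175]);
  translate([259, 10, 10]) cube([10, 250, 175]);
}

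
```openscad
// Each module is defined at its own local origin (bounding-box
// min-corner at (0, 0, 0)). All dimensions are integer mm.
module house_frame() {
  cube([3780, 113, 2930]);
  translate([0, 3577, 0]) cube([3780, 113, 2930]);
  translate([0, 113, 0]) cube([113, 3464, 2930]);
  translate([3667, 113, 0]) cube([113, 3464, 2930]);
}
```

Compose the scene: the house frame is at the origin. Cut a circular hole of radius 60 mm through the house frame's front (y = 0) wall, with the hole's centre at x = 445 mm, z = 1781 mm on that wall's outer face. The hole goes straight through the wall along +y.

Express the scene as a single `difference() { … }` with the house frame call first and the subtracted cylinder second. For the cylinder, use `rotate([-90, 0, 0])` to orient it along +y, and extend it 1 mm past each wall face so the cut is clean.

difference() {
  house_frame();
  translate([445, -1, 1781]) rotate([-90, 0, 0]) cylinder(h = 115, r = 60);
}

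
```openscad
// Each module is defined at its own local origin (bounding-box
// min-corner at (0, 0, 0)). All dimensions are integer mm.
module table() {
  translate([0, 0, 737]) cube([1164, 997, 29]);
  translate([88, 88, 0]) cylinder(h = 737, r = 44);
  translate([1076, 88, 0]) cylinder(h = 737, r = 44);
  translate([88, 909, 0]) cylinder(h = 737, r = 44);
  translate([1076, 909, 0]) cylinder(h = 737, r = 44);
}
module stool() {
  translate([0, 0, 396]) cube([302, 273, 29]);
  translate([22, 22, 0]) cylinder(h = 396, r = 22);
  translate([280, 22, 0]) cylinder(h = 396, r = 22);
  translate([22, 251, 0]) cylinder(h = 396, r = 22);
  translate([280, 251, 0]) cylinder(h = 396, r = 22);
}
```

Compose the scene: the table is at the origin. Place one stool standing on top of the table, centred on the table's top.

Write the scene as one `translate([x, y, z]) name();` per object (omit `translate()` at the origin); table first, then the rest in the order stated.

table();
translate([431, 362, 766]) stool();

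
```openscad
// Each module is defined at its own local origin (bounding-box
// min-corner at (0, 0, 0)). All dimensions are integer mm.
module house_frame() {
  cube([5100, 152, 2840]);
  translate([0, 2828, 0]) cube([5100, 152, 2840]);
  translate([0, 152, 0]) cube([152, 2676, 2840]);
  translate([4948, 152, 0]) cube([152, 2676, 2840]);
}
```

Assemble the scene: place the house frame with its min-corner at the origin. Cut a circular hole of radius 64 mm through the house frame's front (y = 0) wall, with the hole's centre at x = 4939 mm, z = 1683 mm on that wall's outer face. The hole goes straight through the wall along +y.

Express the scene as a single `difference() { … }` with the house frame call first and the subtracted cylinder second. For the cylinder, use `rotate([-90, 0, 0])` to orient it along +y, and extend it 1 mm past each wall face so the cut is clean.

difference() {
  house_frame();
  translate([4939, -1, 1683]) rotate([-90, 0, 0]) cylinder(h = 154, r = 64);
}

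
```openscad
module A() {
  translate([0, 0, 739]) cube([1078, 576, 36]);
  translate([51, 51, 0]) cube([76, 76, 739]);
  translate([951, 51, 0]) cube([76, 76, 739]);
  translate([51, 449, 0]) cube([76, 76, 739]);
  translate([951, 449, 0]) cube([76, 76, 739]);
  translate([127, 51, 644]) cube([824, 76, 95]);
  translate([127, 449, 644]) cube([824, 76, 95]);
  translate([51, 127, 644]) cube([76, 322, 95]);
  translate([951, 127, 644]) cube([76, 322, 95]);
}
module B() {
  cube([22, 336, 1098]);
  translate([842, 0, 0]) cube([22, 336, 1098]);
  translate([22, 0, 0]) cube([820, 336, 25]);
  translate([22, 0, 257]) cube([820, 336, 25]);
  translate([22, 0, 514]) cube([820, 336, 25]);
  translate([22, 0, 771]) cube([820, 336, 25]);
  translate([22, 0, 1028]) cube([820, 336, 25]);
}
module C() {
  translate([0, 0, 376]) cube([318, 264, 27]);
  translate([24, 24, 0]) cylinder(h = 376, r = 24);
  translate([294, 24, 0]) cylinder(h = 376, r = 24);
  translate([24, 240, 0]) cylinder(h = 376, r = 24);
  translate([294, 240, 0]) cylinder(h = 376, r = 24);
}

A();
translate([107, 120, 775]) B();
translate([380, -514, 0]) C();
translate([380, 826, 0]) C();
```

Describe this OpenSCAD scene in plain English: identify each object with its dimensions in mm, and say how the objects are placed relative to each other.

A is a rectangular dining table. The top is 1078×576×36 mm with its upper surface at z = 775 mm. It stands on four 76×76 mm square legs, each inset 51 mm from the nearest pair of top edges, running from the floor to the underside of the top. Four apron rails, 76 mm thick and 95 mm tall, run between adjacent legs with their top edges flush with the underside of the top and their outer faces flush with the legs' outer faces.

B is a bookshelf 864 mm wide overall, 336 mm deep and 1098 mm tall. The two sides are 22 mm thick vertical panels. 5 horizontal shelves of 25 mm thickness span between the inner faces of the sides; the lowest shelf sits on the floor and shelves are stacked with a clear vertical gap of 232 mm between each pair.

C is a simple wooden stool: a rectangular seat 318 mm (x) by 264 mm (y), 27 mm thick, top face at z = 403 mm, on four round legs, each 48 mm in diameter. The legs rest on z = 0, each leg's axis is inset half a diameter from the nearest pair of seat edges (so the leg's bounding box is flush with the corner).

The bookshelf is on top of the table, centred. Two stools sit around the table at the −y, +y sides.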